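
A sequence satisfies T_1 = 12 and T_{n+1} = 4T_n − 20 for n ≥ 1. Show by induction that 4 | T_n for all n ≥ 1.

Base case: T_1 = 12 = 4·3, so 4 | T_1.
Assume 4 | T_m, so T_m = 4t for some integer t.
Then T_{m+1} = 4T_m − 20 = 4·(4t) − 20 = 4(4t − 5), so 4 | T_{m+1}.
This completes the inductive step, so 4 | T_n for all n ≥ 1.

4 | T_n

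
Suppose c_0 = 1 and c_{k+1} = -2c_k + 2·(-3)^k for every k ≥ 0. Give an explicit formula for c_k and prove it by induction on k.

Claim: c_k = 3·(-2)^k − 2·(-3)^k.

Base case: c_0 = 1, and 3·(-2)^0 − 2·(-3)^0 = 3 − 2 = 1.
Assume c_j = 3·(-2)^j − 2·(-3)^j for some j ≥ 0.
Then c_{j+1} = -2c_j + 2·(-3)^j = -2·(3·(-2)^j − 2·(-3)^j) + 2·(-3)^j = 3·(-2)^{j+1} + 4·(-3)^j + 2·(-3)^j = 3·(-2)^{j+1} + 6·(-3)^j = 3·(-2)^{j+1} − 2·(-3)^{j+1}.
By induction, c_k = 3·(-2)^k − 2·(-3)^k for all k ≥ 0.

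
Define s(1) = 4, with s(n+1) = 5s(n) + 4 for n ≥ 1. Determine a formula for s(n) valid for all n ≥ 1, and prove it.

Claim: s(n) = 5^n − 1.

Base case: s(1) = 4, and 5^1 − 1 = 5 − 1 = 4.
Assume s(r) = 5^r − 1 for some r ≥ 1.
Then s(r+1) = 5s(r) + 4 = 5·(5^r − 1) + 4 = 5^{r+1} − 5 + 4 = 5^{r+1} − 1.
This completes the inductive step, so s(n) = 5^n − 1 for all n ≥ 1.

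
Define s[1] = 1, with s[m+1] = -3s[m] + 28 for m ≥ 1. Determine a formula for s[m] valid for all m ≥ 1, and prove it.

Claim: s[m] = 2·(-3)^m + 7.

Base case: s[1] = 1, and 2·(-3)^1 + 7 = -6 + 7 = 1.
Assume s[k] = 2·(-3)^k + 7 for some k ≥ 1.
Then s[k+1] = -3s[k] + 28 = -3·(2·(-3)^k + 7) + 28 = -6·(-3)^k − 21 + 28 = 2·(-3)^{k+1} + 7.
This completes the inductive step, so s[m] = 2·(-3)^m + 7 for all m ≥ 1.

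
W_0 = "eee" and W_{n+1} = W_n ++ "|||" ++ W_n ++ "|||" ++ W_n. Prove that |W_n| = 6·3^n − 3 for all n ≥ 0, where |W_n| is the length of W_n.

Base case: |W_0| = 3, and 6·3^0 − 3 = 3.
Assume |W_k| = 6·3^k − 3.
Then |W_{k+1}| = 3|W_k| + 6 = 3(6·3^k − 3) + 6 = 6·3^{k+1} − 9 + 6 = 6·3^{k+1} − 3.
Hence |W_n| = 6·3^n − 3 for every n ≥ 0, by induction.

|W_n| = 6·3^n − 3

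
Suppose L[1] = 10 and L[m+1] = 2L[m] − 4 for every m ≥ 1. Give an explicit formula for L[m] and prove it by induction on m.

Claim: L[m] = 3·2^m + 4.

Base case: L[1] = 10, and 3·2^1 + 4 = 6 + 4 = 10.
Assume L[j] = 3·2^j + 4 for some j ≥ 1.
Then L[j+1] = 2L[j] − 4 = 2·(3·2^j + 4) − 4 = 6·2^j + 8 − 4 = 3·2^{j+1} + 4.
This completes the inductive step, so L[m] = 3·2^m + 4 for all m ≥ 1.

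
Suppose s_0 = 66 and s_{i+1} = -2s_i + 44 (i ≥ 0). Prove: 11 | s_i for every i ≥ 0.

Base case: s_0 = 66 = 11·6, so 11 | s_0.
Assume 11 | s_m, so s_m = 11t for some integer t.
Then s_{m+1} = -2s_m + 44 = -2·(11t) + 44 = 11(-2t + 4), so 11 | s_{m+1}.
So the property holds for m+1, and by induction 11 | s_i for all i ≥ 0.

11 | s_i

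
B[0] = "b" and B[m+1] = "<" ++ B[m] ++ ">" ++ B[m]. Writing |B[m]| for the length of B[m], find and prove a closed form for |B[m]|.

Claim: |B[m]| = 3·2^m − 2.

Base case: |B[0]| = 1, and 3·2^0 − 2 = 1.
Assume |B[k]| = 3·2^k − 2.
Then |B[k+1]| = 1 + |B[k]| + 1 + |B[k]| = 2|B[k]| + 2 = 2(3·2^k − 2) + 2 = 3·2^{k+1} − 4 + 2 = 3·2^{k+1} − 2.
By induction, |B[m]| = 3·2^m − 2 for all m ≥ 0.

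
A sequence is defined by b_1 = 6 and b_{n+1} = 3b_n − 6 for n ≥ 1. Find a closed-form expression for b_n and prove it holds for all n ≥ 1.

Claim: b_n = 3^n + 3.

Base case: b_1 = 6, and 3^1 + 3 = 3 + 3 = 6.
Assume b_m = 3^m + 3 for some m ≥ 1.
Then b_{m+1} = 3b_m − 6 = 3·(3^m + 3) − 6 = 3^{m+1} + 9 − 6 = 3^{m+1} + 3.
This completes the inductive step, so b_n = 3^n + 3 for all n ≥ 1.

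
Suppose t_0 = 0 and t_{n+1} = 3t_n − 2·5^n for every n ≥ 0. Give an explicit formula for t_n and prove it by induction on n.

Claim: t_n = 3^n − 5^n.

Base case: t_0 = 0, and 3^0 − 5^0 = 1 − 1 = 0.
Assume t_r = 3^r − 5^r for some r ≥ 0.
Then t_{r+1} = 3t_r − 2·5^r = 3·(3^r − 5^r) − 2·5^r = 3^{r+1} − 3·5^r − 2·5^r = 3^{r+1} − 5·5^r = 3^{r+1} − 5^{r+1}.
This completes the inductive step, so t_n = 3^n − 5^n for all n ≥ 0.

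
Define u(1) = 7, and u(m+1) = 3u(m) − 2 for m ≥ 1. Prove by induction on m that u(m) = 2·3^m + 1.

Base case: u(1) = 7, and 2·3^1 + 1 = 6 + 1 = 7.
Assume u(k) = 2·3^k + 1 for some k ≥ 1.
Then u(k+1) = 3u(k) − 2 = 3·(2·3^k + 1) − 2 = 6·3^k + 3 − 2 = 2·3^{k+1} + 1.
By induction, u(m) = 2·3^m + 1 for all m ≥ 1.

u(m) = 2·3^m + 1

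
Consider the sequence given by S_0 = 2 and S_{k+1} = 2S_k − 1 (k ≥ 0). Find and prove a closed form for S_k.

Claim: S_k = 2^k + 1.

Base case: S_0 = 2, and 2^0 + 1 = 1 + 1 = 2.
Assume S_j = 2^j + 1 for some j ≥ 0.
Then S_{j+1} = 2S_j − 1 = 2·(2^j + 1) − 1 = 2^{j+1} + 2 − 1 = 2^{j+1} + 1.
By induction, S_k = 2^k + 1 for all k ≥ 0.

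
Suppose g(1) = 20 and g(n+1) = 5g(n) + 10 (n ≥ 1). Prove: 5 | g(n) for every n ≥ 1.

Base case: g(1) = 20 = 5·4, so 5 | g(1).
Assume 5 | g(r), so g(r) = 5t for some integer t.
Then g(r+1) = 5g(r) + 10 = 5·(5t) + 10 = 5(5t + 2), so 5 | g(r+1).
So the property holds for r+1, and by induction 5 | g(n) for all n ≥ 1.

5 | g(n)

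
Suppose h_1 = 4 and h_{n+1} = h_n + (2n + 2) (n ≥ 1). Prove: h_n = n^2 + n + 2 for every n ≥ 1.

Base case: h_1 = 4, and 1^2 + 1 + 2 = 4.
Assume h_j = j^2 + j + 2.
Then h_{j+1} = h_j + (2j + 2) = (j^2 + j + 2) + (2j + 2) = j^2 + 3j + 4,
and (j+1)^2 + (j+1) + 2 = j^2 + 3j + 4.
Hence h_n = n^2 + n + 2 for every n ≥ 1, by induction.

h_n = n^2 + n + 2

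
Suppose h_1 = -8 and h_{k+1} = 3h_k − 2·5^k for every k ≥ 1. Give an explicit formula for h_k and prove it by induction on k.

Claim: h_k = -3^k − 5^k.

Base case: h_1 = -8, and -3^1 − 5^1 = -3 − 5 = -8.
Assume h_j = -3^j − 5^j for some j ≥ 1.
Then h_{j+1} = 3h_j − 2·5^j = 3·(-3^j − 5^j) − 2·5^j = -3^{j+1} − 3·5^j − 2·5^j = -3^{j+1} − 5·5^j = -3^{j+1} − 5^{j+1}.
This completes the inductive step, so h_k = -3^k − 5^k for all k ≥ 1.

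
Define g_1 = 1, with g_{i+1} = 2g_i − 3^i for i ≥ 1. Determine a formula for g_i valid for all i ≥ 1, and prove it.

Claim: g_i = 2·2^i − 3^i.

Base case: g_1 = 1, and 2·2^1 − 3^1 = 4 − 3 = 1.
Assume g_j = 2·2^j − 3^j for some j ≥ 1.
Then g_{j+1} = 2g_j − 3^j = 2·(2·2^j − 3^j) − 3^j = 2·2^{j+1} − 2·3^j − 3^j = 2·2^{j+1} − 3·3^j = 2·2^{j+1} − 3^{j+1}.
This completes the inductive step, so g_i = 2·2^i − 3^i for all i ≥ 1.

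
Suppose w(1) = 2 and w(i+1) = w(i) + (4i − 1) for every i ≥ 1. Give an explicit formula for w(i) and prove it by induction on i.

Claim: w(i) = 2i^2 − 3i + 3.

Base case: w(1) = 2, and 2·1^2 − 3·1 + 3 = 2.
Assume w(m) = 2m^2 − 3m + 3.
Then w(m+1) = w(m) + (4m − 1) = (2m^2 − 3m + 3) + (4m − 1) = 2m^2 + m + 2,
and 2·(m+1)^2 − 3·(m+1) + 3 = 2m^2 + m + 2.
This completes the inductive step, so w(i) = 2i^2 − 3i + 3 for all i ≥ 1.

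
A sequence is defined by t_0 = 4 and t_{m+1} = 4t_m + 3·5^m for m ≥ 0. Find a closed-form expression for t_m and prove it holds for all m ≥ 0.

Claim: t_m = 4^m + 3·5^m.

Base case: t_0 = 4, and 4^0 + 3·5^0 = 1 + 3 = 4.
Assume t_k = 4^k + 3·5^k for some k ≥ 0.
Then t_{k+1} = 4t_k + 3·5^k = 4·(4^k + 3·5^k) + 3·5^k = 4^{k+1} + 12·5^k + 3·5^k = 4^{k+1} + 15·5^k = 4^{k+1} + 3·5^{k+1}.
By induction, t_m = 4^m + 3·5^m for all m ≥ 0.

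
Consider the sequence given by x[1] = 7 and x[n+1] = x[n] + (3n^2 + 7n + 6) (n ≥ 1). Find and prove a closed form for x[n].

Claim: x[n] = n^3 + 2n^2 + 3n + 1.

Base case: x[1] = 7, and 1^3 + 2·1^2 + 3·1 + 1 = 7.
Assume x[r] = r^3 + 2r^2 + 3r + 1.
Then x[r+1] = x[r] + (3r^2 + 7r + 6) = (r^3 + 2r^2 + 3r + 1) + (3r^2 + 7r + 6) = r^3 + 5r^2 + 10r + 7,
and (r+1)^3 + 2·(r+1)^2 + 3·(r+1) + 1 = r^3 + 5r^2 + 10r + 7.
Hence x[n] = n^3 + 2n^2 + 3n + 1 for every n ≥ 1, by induction.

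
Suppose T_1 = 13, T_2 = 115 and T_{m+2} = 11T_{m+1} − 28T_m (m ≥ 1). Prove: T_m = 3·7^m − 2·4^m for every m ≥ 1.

Base cases: T_1 = 13 and 3·7^1 − 2·4^1 = 13; T_2 = 115 and 3·7^2 − 2·4^2 = 115.
Assume T_j = 3·7^j − 2·4^j for all 1 ≤ j ≤ r, where r ≥ 2.
Then T_{r+1} = 11T_r − 28T_{r−1} = 11·(3·7^r − 2·4^r) − 28·(3·7^{r−1} − 2·4^{r−1}) = 3·(11·7 − 28)7^{r−1} − 2·(11·4 − 28)4^{r−1} = 147·7^{r−1} − 32·4^{r−1} = 3·7^{r+1} − 2·4^{r+1}.
This completes the inductive step, so T_m = 3·7^m − 2·4^m for all m ≥ 1.

T_m = 3·7^m − 2·4^m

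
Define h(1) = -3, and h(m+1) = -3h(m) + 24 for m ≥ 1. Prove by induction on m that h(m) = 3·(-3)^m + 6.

Base case: h(1) = -3, and 3·(-3)^1 + 6 = -9 + 6 = -3.
Assume h(k) = 3·(-3)^k + 6 for some k ≥ 1.
Then h(k+1) = -3h(k) + 24 = -3·(3·(-3)^k + 6) + 24 = -9·(-3)^k − 18 + 24 = 3·(-3)^{k+1} + 6.
By induction, h(m) = 3·(-3)^m + 6 for all m ≥ 1.

h(m) = 3·(-3)^m + 6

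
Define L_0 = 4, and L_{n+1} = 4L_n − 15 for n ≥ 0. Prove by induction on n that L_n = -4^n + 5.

Base case: L_0 = 4, and -4^0 + 5 = -1 + 5 = 4.
Assume L_j = -4^j + 5 for some j ≥ 0.
Then L_{j+1} = 4L_j − 15 = 4·(-4^j + 5) − 15 = -4^{j+1} + 20 − 15 = -4^{j+1} + 5.
Hence L_n = -4^n + 5 for every n ≥ 0, by induction.

L_n = -4^n + 5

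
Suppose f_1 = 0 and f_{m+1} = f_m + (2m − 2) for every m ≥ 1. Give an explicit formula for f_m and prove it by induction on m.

Claim: f_m = m^2 − 3m + 2.

Base case: f_1 = 0, and 1^2 − 3·1 + 2 = 0.
Assume f_k = k^2 − 3k + 2.
Then f_{k+1} = f_k + (2k − 2) = (k^2 − 3k + 2) + (2k − 2) = k^2 − k,
and (k+1)^2 − 3·(k+1) + 2 = k^2 − k.
By induction, f_m = m^2 − 3m + 2 for all m ≥ 1.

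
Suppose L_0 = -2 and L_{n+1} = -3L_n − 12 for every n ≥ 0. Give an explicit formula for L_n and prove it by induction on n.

Claim: L_n = (-3)^n − 3.

Base case: L_0 = -2, and (-3)^0 − 3 = 1 − 3 = -2.
Assume L_m = (-3)^m − 3 for some m ≥ 0.
Then L_{m+1} = -3L_m − 12 = -3·((-3)^m − 3) − 12 = -3·(-3)^m + 9 − 12 = (-3)^{m+1} − 3.
This completes the inductive step, so L_n = (-3)^n − 3 for all n ≥ 0.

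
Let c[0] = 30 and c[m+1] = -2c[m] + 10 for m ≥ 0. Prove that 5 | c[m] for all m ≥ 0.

Base case: c[0] = 30 = 5·6, so 5 | c[0].
Assume 5 | c[j], so c[j] = 5t for some integer t.
Then c[j+1] = -2c[j] + 10 = -2·(5t) + 10 = 5(-2t + 2), so 5 | c[j+1].
This completes the inductive step, so 5 | c[m] for all m ≥ 0.

5 | c[m]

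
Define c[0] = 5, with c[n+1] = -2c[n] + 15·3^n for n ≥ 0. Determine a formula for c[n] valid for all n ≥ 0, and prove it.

Claim: c[n] = 2·(-2)^n + 3·3^n.

Base case: c[0] = 5, and 2·(-2)^0 + 3·3^0 = 2 + 3 = 5.
Assume c[j] = 2·(-2)^j + 3·3^j for some j ≥ 0.
Then c[j+1] = -2c[j] + 15·3^j = -2·(2·(-2)^j + 3·3^j) + 15·3^j = 2·(-2)^{j+1} − 6·3^j + 15·3^j = 2·(-2)^{j+1} + 9·3^j = 2·(-2)^{j+1} + 3·3^{j+1}.
By induction, c[n] = 2·(-2)^n + 3·3^n for all n ≥ 0.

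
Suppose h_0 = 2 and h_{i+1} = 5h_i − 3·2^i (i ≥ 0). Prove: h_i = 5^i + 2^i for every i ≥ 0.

Base case: h_0 = 2, and 5^0 + 2^0 = 1 + 1 = 2.
Assume h_m = 5^m + 2^m for some m ≥ 0.
Then h_{m+1} = 5h_m − 3·2^m = 5·(5^m + 2^m) − 3·2^m = 5^{m+1} + 5·2^m − 3·2^m = 5^{m+1} + 2·2^m = 5^{m+1} + 2^{m+1}.
By induction, h_i = 5^i + 2^i for all i ≥ 0.

h_i = 5^i + 2^i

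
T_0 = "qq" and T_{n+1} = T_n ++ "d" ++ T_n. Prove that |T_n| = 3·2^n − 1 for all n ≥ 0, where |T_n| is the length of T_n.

Base case: |T_0| = 2, and 3·2^0 − 1 = 2.
Assume |T_m| = 3·2^m − 1.
Then |T_{m+1}| = |T_m| + 1 + |T_m| = 2|T_m| + 1 = 2(3·2^m − 1) + 1 = 3·2^{m+1} − 2 + 1 = 3·2^{m+1} − 1.
So the formula holds for m+1, and by induction |T_n| = 3·2^n − 1 for all n ≥ 0.

|T_n| = 3·2^n − 1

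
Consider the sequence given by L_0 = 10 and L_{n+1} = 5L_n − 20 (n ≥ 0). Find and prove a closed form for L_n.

Claim: L_n = 5^{n+1} + 5.

Base case: L_0 = 10, and 5^{0+1} + 5 = 5 + 5 = 10.
Assume L_r = 5^{r+1} + 5 for some r ≥ 0.
Then L_{r+1} = 5L_r − 20 = 5·(5^{r+1} + 5) − 20 = 5^{r+2} + 25 − 20 = 5^{r+2} + 5.
This completes the inductive step, so L_n = 5^{n+1} + 5 for all n ≥ 0.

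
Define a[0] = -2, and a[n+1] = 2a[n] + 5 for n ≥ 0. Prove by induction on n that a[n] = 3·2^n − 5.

Base case: a[0] = -2, and 3·2^0 − 5 = 3 − 5 = -2.
Assume a[r] = 3·2^r − 5 for some r ≥ 0.
Then a[r+1] = 2a[r] + 5 = 2·(3·2^r − 5) + 5 = 6·2^r − 10 + 5 = 3·2^{r+1} − 5.
This completes the inductive step, so a[n] = 3·2^n − 5 for all n ≥ 0.

a[n] = 3·2^n − 5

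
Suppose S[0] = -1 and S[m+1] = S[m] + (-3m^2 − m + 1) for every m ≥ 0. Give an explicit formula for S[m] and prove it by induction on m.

Claim: S[m] = -m^3 + m^2 + m − 1.

Base case: S[0] = -1, and -0^3 + 0^2 + 0 − 1 = -1.
Assume S[j] = -j^3 + j^2 + j − 1.
Then S[j+1] = S[j] + (-3j^2 − j + 1) = (-j^3 + j^2 + j − 1) + (-3j^2 − j + 1) = -j^3 − 2j^2,
and -(j+1)^3 + (j+1)^2 + (j+1) − 1 = -j^3 − 2j^2.
Hence S[m] = -m^3 + m^2 + m − 1 for every m ≥ 0, by induction.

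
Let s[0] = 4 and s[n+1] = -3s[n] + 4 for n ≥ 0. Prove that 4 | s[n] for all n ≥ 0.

Base case: s[0] = 4 = 4·1, so 4 | s[0].
Assume 4 | s[r], so s[r] = 4t for some integer t.
Then s[r+1] = -3s[r] + 4 = -3·(4t) + 4 = 4(-3t + 1), so 4 | s[r+1].
This completes the inductive step, so 4 | s[n] for all n ≥ 0.

4 | s[n]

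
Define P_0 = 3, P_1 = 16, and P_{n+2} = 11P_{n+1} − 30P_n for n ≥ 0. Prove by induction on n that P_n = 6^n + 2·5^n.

Base cases: P_0 = 3 and 6^0 + 2·5^0 = 3; P_1 = 16 and 6^1 + 2·5^1 = 16.
Assume P_j = 6^j + 2·5^j for all 0 ≤ j ≤ m, where m ≥ 1.
Then P_{m+1} = 11P_m − 30P_{m−1} = 11·(6^m + 2·5^m) − 30·(6^{m−1} + 2·5^{m−1}) = (11·6 − 30)6^{m−1} + 2·(11·5 − 30)5^{m−1} = 36·6^{m−1} + 50·5^{m−1} = 6^{m+1} + 2·5^{m+1}.
This completes the inductive step, so P_n = 6^n + 2·5^n for all n ≥ 0.

P_n = 6^n + 2·5^n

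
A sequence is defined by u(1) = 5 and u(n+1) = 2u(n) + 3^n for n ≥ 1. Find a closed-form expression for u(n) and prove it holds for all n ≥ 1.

Claim: u(n) = 2^n + 3^n.

Base case: u(1) = 5, and 2^1 + 3^1 = 2 + 3 = 5.
Assume u(m) = 2^m + 3^m for some m ≥ 1.
Then u(m+1) = 2u(m) + 3^m = 2·(2^m + 3^m) + 3^m = 2^{m+1} + 2·3^m + 3^m = 2^{m+1} + 3·3^m = 2^{m+1} + 3^{m+1}.
So the formula holds for m+1, and by induction u(n) = 2^n + 3^n for all n ≥ 1.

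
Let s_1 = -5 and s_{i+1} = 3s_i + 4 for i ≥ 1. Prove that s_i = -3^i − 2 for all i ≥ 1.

Base case: s_1 = -5, and -3^1 − 2 = -3 − 2 = -5.
Assume s_k = -3^k − 2 for some k ≥ 1.
Then s_{k+1} = 3s_k + 4 = 3·(-3^k − 2) + 4 = -3^{k+1} − 6 + 4 = -3^{k+1} − 2.
By induction, s_i = -3^i − 2 for all i ≥ 1.

s_i = -3^i − 2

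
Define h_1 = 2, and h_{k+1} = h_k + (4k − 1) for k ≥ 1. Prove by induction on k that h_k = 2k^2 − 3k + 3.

Base case: h_1 = 2, and 2·1^2 − 3·1 + 3 = 2.
Assume h_r = 2r^2 − 3r + 3.
Then h_{r+1} = h_r + (4r − 1) = (2r^2 − 3r + 3) + (4r − 1) = 2r^2 + r + 2,
and 2·(r+1)^2 − 3·(r+1) + 3 = 2r^2 + r + 2.
This completes the inductive step, so h_k = 2k^2 − 3k + 3 for all k ≥ 1.

h_k = 2k^2 − 3k + 3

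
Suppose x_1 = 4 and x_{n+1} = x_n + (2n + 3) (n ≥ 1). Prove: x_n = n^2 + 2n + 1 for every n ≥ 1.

Base case: x_1 = 4, and 1^2 + 2·1 + 1 = 4.
Assume x_k = k^2 + 2k + 1.
Then x_{k+1} = x_k + (2k + 3) = (k^2 + 2k + 1) + (2k + 3) = k^2 + 4k + 4,
and (k+1)^2 + 2·(k+1) + 1 = k^2 + 4k + 4.
Hence x_n = n^2 + 2n + 1 for every n ≥ 1, by induction.

x_n = n^2 + 2n + 1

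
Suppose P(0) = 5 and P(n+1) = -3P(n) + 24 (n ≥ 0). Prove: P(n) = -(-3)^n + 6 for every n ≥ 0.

Base case: P(0) = 5, and -(-3)^0 + 6 = -1 + 6 = 5.
Assume P(j) = -(-3)^j + 6 for some j ≥ 0.
Then P(j+1) = -3P(j) + 24 = -3·(-(-3)^j + 6) + 24 = 3·(-3)^j − 18 + 24 = -(-3)^{j+1} + 6.
This completes the inductive step, so P(n) = -(-3)^n + 6 for all n ≥ 0.

P(n) = -(-3)^n + 6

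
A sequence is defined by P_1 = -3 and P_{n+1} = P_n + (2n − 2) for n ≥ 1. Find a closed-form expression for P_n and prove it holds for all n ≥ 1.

Claim: P_n = n^2 − 3n − 1.

Base case: P_1 = -3, and 1^2 − 3·1 − 1 = -3.
Assume P_k = k^2 − 3k − 1.
Then P_{k+1} = P_k + (2k − 2) = (k^2 − 3k − 1) + (2k − 2) = k^2 − k − 3,
and (k+1)^2 − 3·(k+1) − 1 = k^2 − k − 3.
This completes the inductive step, so P_n = n^2 − 3n − 1 for all n ≥ 1.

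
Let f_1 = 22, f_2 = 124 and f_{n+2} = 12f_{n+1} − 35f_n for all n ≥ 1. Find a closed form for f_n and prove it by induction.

Claim: f_n = 3·5^n + 7^n.

Base cases: f_1 = 22 and 3·5^1 + 7^1 = 22; f_2 = 124 and 3·5^2 + 7^2 = 124.
Assume f_j = 3·5^j + 7^j for all 1 ≤ j ≤ m, where m ≥ 2.
Then f_{m+1} = 12f_m − 35f_{m−1} = 12·(3·5^m + 7^m) − 35·(3·5^{m−1} + 7^{m−1}) = 3·(12·5 − 35)5^{m−1} + (12·7 − 35)7^{m−1} = 75·5^{m−1} + 49·7^{m−1} = 3·5^{m+1} + 7^{m+1}.
This completes the inductive step, so f_n = 3·5^n + 7^n for all n ≥ 1.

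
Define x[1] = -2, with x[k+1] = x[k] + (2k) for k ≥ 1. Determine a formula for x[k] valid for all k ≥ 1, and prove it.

Claim: x[k] = k^2 − k − 2.

Base case: x[1] = -2, and 1^2 − 1 − 2 = -2.
Assume x[r] = r^2 − r − 2.
Then x[r+1] = x[r] + (2r) = (r^2 − r − 2) + (2r) = r^2 + r − 2,
and (r+1)^2 − (r+1) − 2 = r^2 + r − 2.
By induction, x[k] = k^2 − k − 2 for all k ≥ 1.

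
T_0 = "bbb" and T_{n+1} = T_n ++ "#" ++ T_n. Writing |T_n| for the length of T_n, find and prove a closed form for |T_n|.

Claim: |T_n| = 2^{n+2} − 1.

Base case: |T_0| = 3, and 2^{0+2} − 1 = 3.
Assume |T_m| = 2^{m+2} − 1.
Then |T_{m+1}| = |T_m| + 1 + |T_m| = 2|T_m| + 1 = 2(2^{m+2} − 1) + 1 = 2^{m+3} − 2 + 1 = 2^{m+3} − 1.
So the formula holds for m+1, and by induction |T_n| = 2^{n+2} − 1 for all n ≥ 0.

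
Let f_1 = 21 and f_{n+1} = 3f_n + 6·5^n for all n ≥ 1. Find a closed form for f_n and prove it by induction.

Claim: f_n = 2·3^n + 3·5^n.

Base case: f_1 = 21, and 2·3^1 + 3·5^1 = 6 + 15 = 21.
Assume f_j = 2·3^j + 3·5^j for some j ≥ 1.
Then f_{j+1} = 3f_j + 6·5^j = 3·(2·3^j + 3·5^j) + 6·5^j = 2·3^{j+1} + 9·5^j + 6·5^j = 2·3^{j+1} + 15·5^j = 2·3^{j+1} + 3·5^{j+1}.
So the formula holds for j+1, and by induction f_n = 2·3^n + 3·5^n for all n ≥ 1.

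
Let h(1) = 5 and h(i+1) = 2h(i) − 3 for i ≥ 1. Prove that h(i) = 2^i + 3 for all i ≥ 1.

Base case: h(1) = 5, and 2^1 + 3 = 2 + 3 = 5.
Assume h(j) = 2^j + 3 for some j ≥ 1.
Then h(j+1) = 2h(j) − 3 = 2·(2^j + 3) − 3 = 2^{j+1} + 6 − 3 = 2^{j+1} + 3.
Hence h(i) = 2^i + 3 for every i ≥ 1, by induction.

h(i) = 2^i + 3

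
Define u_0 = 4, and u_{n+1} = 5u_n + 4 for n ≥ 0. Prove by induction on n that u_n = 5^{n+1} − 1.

Base case: u_0 = 4, and 5^{0+1} − 1 = 5 − 1 = 4.
Assume u_k = 5^{k+1} − 1 for some k ≥ 0.
Then u_{k+1} = 5u_k + 4 = 5·(5^{k+1} − 1) + 4 = 5^{k+2} − 5 + 4 = 5^{k+2} − 1.
This completes the inductive step, so u_n = 5^{n+1} − 1 for all n ≥ 0.

u_n = 5^{n+1} − 1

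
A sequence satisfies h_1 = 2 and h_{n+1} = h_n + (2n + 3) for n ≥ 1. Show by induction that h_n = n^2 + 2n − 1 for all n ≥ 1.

Base case: h_1 = 2, and 1^2 + 2·1 − 1 = 2.
Assume h_r = r^2 + 2r − 1.
Then h_{r+1} = h_r + (2r + 3) = (r^2 + 2r − 1) + (2r + 3) = r^2 + 4r + 2,
and (r+1)^2 + 2·(r+1) − 1 = r^2 + 4r + 2.
This completes the inductive step, so h_n = n^2 + 2n − 1 for all n ≥ 1.

h_n = n^2 + 2n − 1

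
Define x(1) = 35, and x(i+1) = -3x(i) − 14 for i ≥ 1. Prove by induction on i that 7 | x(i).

Base case: x(1) = 35 = 7·5, so 7 | x(1).
Assume 7 | x(r), so x(r) = 7t for some integer t.
Then x(r+1) = -3x(r) − 14 = -3·(7t) − 14 = 7(-3t − 2), so 7 | x(r+1).
This completes the inductive step, so 7 | x(i) for all i ≥ 1.

7 | x(i)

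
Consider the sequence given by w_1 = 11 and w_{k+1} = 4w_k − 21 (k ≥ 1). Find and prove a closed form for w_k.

Claim: w_k = 4^k + 7.

Base case: w_1 = 11, and 4^1 + 7 = 4 + 7 = 11.
Assume w_r = 4^r + 7 for some r ≥ 1.
Then w_{r+1} = 4w_r − 21 = 4·(4^r + 7) − 21 = 4^{r+1} + 28 − 21 = 4^{r+1} + 7.
So the formula holds for r+1, and by induction w_k = 4^k + 7 for all k ≥ 1.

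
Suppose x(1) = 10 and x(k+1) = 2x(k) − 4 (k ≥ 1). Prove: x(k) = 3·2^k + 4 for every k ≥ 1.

Base case: x(1) = 10, and 3·2^1 + 4 = 6 + 4 = 10.
Assume x(j) = 3·2^j + 4 for some j ≥ 1.
Then x(j+1) = 2x(j) − 4 = 2·(3·2^j + 4) − 4 = 6·2^j + 8 − 4 = 3·2^{j+1} + 4.
By induction, x(k) = 3·2^k + 4 for all k ≥ 1.

x(k) = 3·2^k + 4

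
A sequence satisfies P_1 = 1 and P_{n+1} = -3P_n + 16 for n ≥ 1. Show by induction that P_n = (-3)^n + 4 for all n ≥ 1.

Base case: P_1 = 1, and (-3)^1 + 4 = -3 + 4 = 1.
Assume P_j = (-3)^j + 4 for some j ≥ 1.
Then P_{j+1} = -3P_j + 16 = -3·((-3)^j + 4) + 16 = -3·(-3)^j − 12 + 16 = (-3)^{j+1} + 4.
By induction, P_n = (-3)^n + 4 for all n ≥ 1.

P_n = (-3)^n + 4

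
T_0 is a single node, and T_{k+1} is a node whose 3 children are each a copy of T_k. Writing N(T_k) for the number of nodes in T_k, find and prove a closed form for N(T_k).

Claim: N(T_k) = (3^{k+1} − 1)/2.

Base case: N(T_0) = 1, and (3^{0+1} − 1)/2 = 1.
Assume N(T_m) = (3^{m+1} − 1)/2.
Then N(T_{m+1}) = 1 + 3N(T_m) = 1 + 3·(3^{m+1} − 1)/2 = 1 + (3^{m+2} − 3)/2 = (2 + 3^{m+2} − 3)/2 = (3^{m+2} − 1)/2.
So the formula holds for m+1, and by induction N(T_k) = (3^{k+1} − 1)/2 for all k ≥ 0.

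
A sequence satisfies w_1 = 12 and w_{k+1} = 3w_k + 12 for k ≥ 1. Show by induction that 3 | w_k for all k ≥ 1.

Base case: w_1 = 12 = 3·4, so 3 | w_1.
Assume 3 | w_j, so w_j = 3t for some integer t.
Then w_{j+1} = 3w_j + 12 = 3·(3t) + 12 = 3(3t + 4), so 3 | w_{j+1}.
So the property holds for j+1, and by induction 3 | w_k for all k ≥ 1.

3 | w_k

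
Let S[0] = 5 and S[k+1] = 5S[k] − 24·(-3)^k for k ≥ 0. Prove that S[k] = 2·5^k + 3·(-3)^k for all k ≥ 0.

Base case: S[0] = 5, and 2·5^0 + 3·(-3)^0 = 2 + 3 = 5.
Assume S[j] = 2·5^j + 3·(-3)^j for some j ≥ 0.
Then S[j+1] = 5S[j] − 24·(-3)^j = 5·(2·5^j + 3·(-3)^j) − 24·(-3)^j = 2·5^{j+1} + 15·(-3)^j − 24·(-3)^j = 2·5^{j+1} − 9·(-3)^j = 2·5^{j+1} + 3·(-3)^{j+1}.
This completes the inductive step, so S[k] = 2·5^k + 3·(-3)^k for all k ≥ 0.

S[k] = 2·5^k + 3·(-3)^k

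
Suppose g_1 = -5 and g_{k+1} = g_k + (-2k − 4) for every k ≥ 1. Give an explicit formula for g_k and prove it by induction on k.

Claim: g_k = -k^2 − 3k − 1.

Base case: g_1 = -5, and -1^2 − 3·1 − 1 = -5.
Assume g_r = -r^2 − 3r − 1.
Then g_{r+1} = g_r + (-2r − 4) = (-r^2 − 3r − 1) + (-2r − 4) = -r^2 − 5r − 5,
and -(r+1)^2 − 3·(r+1) − 1 = -r^2 − 5r − 5.
Hence g_k = -k^2 − 3k − 1 for every k ≥ 1, by induction.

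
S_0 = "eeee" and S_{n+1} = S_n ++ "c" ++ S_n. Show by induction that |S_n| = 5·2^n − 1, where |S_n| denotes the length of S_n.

Base case: |S_0| = 4, and 5·2^0 − 1 = 4.
Assume |S_r| = 5·2^r − 1.
Then |S_{r+1}| = |S_r| + 1 + |S_r| = 2|S_r| + 1 = 2(5·2^r − 1) + 1 = 5·2^{r+1} − 2 + 1 = 5·2^{r+1} − 1.
This completes the inductive step, so |S_n| = 5·2^n − 1 for all n ≥ 0.

|S_n| = 5·2^n − 1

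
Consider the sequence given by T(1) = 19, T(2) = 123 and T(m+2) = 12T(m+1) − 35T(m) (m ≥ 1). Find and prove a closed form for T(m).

Claim: T(m) = 5^m + 2·7^m.

Base cases: T(1) = 19 and 5^1 + 2·7^1 = 19; T(2) = 123 and 5^2 + 2·7^2 = 123.
Assume T(j) = 5^j + 2·7^j for all 1 ≤ j ≤ r, where r ≥ 2.
Then T(r+1) = 12T(r) − 35T(r−1) = 12·(5^r + 2·7^r) − 35·(5^{r−1} + 2·7^{r−1}) = (12·5 − 35)5^{r−1} + 2·(12·7 − 35)7^{r−1} = 25·5^{r−1} + 98·7^{r−1} = 5^{r+1} + 2·7^{r+1}.
Hence T(m) = 5^m + 2·7^m for every m ≥ 1, by strong induction.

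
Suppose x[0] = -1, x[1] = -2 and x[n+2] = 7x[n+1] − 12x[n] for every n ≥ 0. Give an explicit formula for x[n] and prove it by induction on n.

Claim: x[n] = 4^n − 2·3^n.

Base cases: x[0] = -1 and 4^0 − 2·3^0 = -1; x[1] = -2 and 4^1 − 2·3^1 = -2.
Assume x[i] = 4^i − 2·3^i for all 0 ≤ i ≤ j, where j ≥ 1.
Then x[j+1] = 7x[j] − 12x[j−1] = 7·(4^j − 2·3^j) − 12·(4^{j−1} − 2·3^{j−1}) = (7·4 − 12)4^{j−1} − 2·(7·3 − 12)3^{j−1} = 16·4^{j−1} − 18·3^{j−1} = 4^{j+1} − 2·3^{j+1}.
By strong induction, x[n] = 4^n − 2·3^n for all n ≥ 0.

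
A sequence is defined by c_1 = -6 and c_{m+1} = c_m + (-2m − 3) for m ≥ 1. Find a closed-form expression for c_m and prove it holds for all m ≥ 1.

Claim: c_m = -m^2 − 2m − 3.

Base case: c_1 = -6, and -1^2 − 2·1 − 3 = -6.
Assume c_r = -r^2 − 2r − 3.
Then c_{r+1} = c_r + (-2r − 3) = (-r^2 − 2r − 3) + (-2r − 3) = -r^2 − 4r − 6,
and -(r+1)^2 − 2·(r+1) − 3 = -r^2 − 4r − 6.
By induction, c_m = -m^2 − 2m − 3 for all m ≥ 1.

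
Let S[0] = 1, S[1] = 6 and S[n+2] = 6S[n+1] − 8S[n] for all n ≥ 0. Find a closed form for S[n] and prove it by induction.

Claim: S[n] = -2^n + 2·4^n.

Base cases: S[0] = 1 and -2^0 + 2·4^0 = 1; S[1] = 6 and -2^1 + 2·4^1 = 6.
Assume S[j] = -2^j + 2·4^j for all 0 ≤ j ≤ k, where k ≥ 1.
Then S[k+1] = 6S[k] − 8S[k−1] = 6·(-2^k + 2·4^k) − 8·(-2^{k−1} + 2·4^{k−1}) = -(6·2 − 8)2^{k−1} + 2·(6·4 − 8)4^{k−1} = -4·2^{k−1} + 32·4^{k−1} = -2^{k+1} + 2·4^{k+1}.
This completes the inductive step, so S[n] = -2^n + 2·4^n for all n ≥ 0.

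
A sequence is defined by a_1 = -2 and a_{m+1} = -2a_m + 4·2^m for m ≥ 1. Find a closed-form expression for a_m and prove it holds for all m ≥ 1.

Claim: a_m = 2·(-2)^m + 2^m.

Base case: a_1 = -2, and 2·(-2)^1 + 2^1 = -4 + 2 = -2.
Assume a_k = 2·(-2)^k + 2^k for some k ≥ 1.
Then a_{k+1} = -2a_k + 4·2^k = -2·(2·(-2)^k + 2^k) + 4·2^k = 2·(-2)^{k+1} − 2·2^k + 4·2^k = 2·(-2)^{k+1} + 2·2^k = 2·(-2)^{k+1} + 2^{k+1}.
Hence a_m = 2·(-2)^m + 2^m for every m ≥ 1, by induction.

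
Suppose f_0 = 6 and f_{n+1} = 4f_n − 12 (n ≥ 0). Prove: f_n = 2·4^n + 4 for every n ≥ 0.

Base case: f_0 = 6, and 2·4^0 + 4 = 2 + 4 = 6.
Assume f_r = 2·4^r + 4 for some r ≥ 0.
Then f_{r+1} = 4f_r − 12 = 4·(2·4^r + 4) − 12 = 8·4^r + 16 − 12 = 2·4^{r+1} + 4.
This completes the inductive step, so f_n = 2·4^n + 4 for all n ≥ 0.

f_n = 2·4^n + 4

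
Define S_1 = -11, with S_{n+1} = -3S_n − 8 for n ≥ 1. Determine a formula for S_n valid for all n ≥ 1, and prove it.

Claim: S_n = 3·(-3)^n − 2.

Base case: S_1 = -11, and 3·(-3)^1 − 2 = -9 − 2 = -11.
Assume S_r = 3·(-3)^r − 2 for some r ≥ 1.
Then S_{r+1} = -3S_r − 8 = -3·(3·(-3)^r − 2) − 8 = -9·(-3)^r + 6 − 8 = 3·(-3)^{r+1} − 2.
This completes the inductive step, so S_n = 3·(-3)^n − 2 for all n ≥ 1.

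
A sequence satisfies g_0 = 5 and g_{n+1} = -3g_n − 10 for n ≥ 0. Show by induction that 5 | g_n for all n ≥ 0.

Base case: g_0 = 5 = 5·1, so 5 | g_0.
Assume 5 | g_k, so g_k = 5t for some integer t.
Then g_{k+1} = -3g_k − 10 = -3·(5t) − 10 = 5(-3t − 2), so 5 | g_{k+1}.
By induction, 5 | g_n for all n ≥ 0.

5 | g_n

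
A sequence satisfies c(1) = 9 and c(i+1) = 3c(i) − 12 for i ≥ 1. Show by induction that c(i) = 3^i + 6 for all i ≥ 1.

Base case: c(1) = 9, and 3^1 + 6 = 3 + 6 = 9.
Assume c(k) = 3^k + 6 for some k ≥ 1.
Then c(k+1) = 3c(k) − 12 = 3·(3^k + 6) − 12 = 3^{k+1} + 18 − 12 = 3^{k+1} + 6.
This completes the inductive step, so c(i) = 3^i + 6 for all i ≥ 1.

c(i) = 3^i + 6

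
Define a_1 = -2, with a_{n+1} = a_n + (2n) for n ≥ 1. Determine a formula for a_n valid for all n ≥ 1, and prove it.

Claim: a_n = n^2 − n − 2.

Base case: a_1 = -2, and 1^2 − 1 − 2 = -2.
Assume a_j = j^2 − j − 2.
Then a_{j+1} = a_j + (2j) = (j^2 − j − 2) + (2j) = j^2 + j − 2,
and (j+1)^2 − (j+1) − 2 = j^2 + j − 2.
Hence a_n = n^2 − n − 2 for every n ≥ 1, by induction.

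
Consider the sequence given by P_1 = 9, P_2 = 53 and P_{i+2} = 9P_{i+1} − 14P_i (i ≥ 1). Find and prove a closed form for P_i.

Claim: P_i = 2^i + 7^i.

Base cases: P_1 = 9 and 2^1 + 7^1 = 9; P_2 = 53 and 2^2 + 7^2 = 53.
Assume P_j = 2^j + 7^j for all 1 ≤ j ≤ k, where k ≥ 2.
Then P_{k+1} = 9P_k − 14P_{k−1} = 9·(2^k + 7^k) − 14·(2^{k−1} + 7^{k−1}) = (9·2 − 14)2^{k−1} + (9·7 − 14)7^{k−1} = 4·2^{k−1} + 49·7^{k−1} = 2^{k+1} + 7^{k+1}.
This completes the inductive step, so P_i = 2^i + 7^i for all i ≥ 1.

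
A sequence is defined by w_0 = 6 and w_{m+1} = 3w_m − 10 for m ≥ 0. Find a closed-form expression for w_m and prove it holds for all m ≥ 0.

Claim: w_m = 3^m + 5.

Base case: w_0 = 6, and 3^0 + 5 = 1 + 5 = 6.
Assume w_j = 3^j + 5 for some j ≥ 0.
Then w_{j+1} = 3w_j − 10 = 3·(3^j + 5) − 10 = 3^{j+1} + 15 − 10 = 3^{j+1} + 5.
This completes the inductive step, so w_m = 3^m + 5 for all m ≥ 0.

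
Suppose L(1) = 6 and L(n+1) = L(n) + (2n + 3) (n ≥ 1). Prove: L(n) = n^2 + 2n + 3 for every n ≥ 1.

Base case: L(1) = 6, and 1^2 + 2·1 + 3 = 6.
Assume L(k) = k^2 + 2k + 3.
Then L(k+1) = L(k) + (2k + 3) = (k^2 + 2k + 3) + (2k + 3) = k^2 + 4k + 6,
and (k+1)^2 + 2·(k+1) + 3 = k^2 + 4k + 6.
This completes the inductive step, so L(n) = n^2 + 2n + 3 for all n ≥ 1.

L(n) = n^2 + 2n + 3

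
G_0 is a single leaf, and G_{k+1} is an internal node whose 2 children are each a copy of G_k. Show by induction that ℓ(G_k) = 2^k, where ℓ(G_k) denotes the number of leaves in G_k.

Base case: ℓ(G_0) = 1, and 2^0 = 1.
Assume ℓ(G_j) = 2^j.
Then ℓ(G_{j+1}) = 2·ℓ(G_j) = 2·2^j = 2^{j+1}.
By induction, ℓ(G_k) = 2^k for all k ≥ 0.

ℓ(G_k) = 2^k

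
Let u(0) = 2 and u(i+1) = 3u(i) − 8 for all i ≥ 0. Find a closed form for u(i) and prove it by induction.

Claim: u(i) = -2·3^i + 4.

Base case: u(0) = 2, and -2·3^0 + 4 = -2 + 4 = 2.
Assume u(j) = -2·3^j + 4 for some j ≥ 0.
Then u(j+1) = 3u(j) − 8 = 3·(-2·3^j + 4) − 8 = -6·3^j + 12 − 8 = -2·3^{j+1} + 4.
So the formula holds for j+1, and by induction u(i) = -2·3^i + 4 for all i ≥ 0.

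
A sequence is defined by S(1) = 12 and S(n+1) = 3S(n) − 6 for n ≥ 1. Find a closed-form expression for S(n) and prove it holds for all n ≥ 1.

Claim: S(n) = 3^{n+1} + 3.

Base case: S(1) = 12, and 3^{1+1} + 3 = 9 + 3 = 12.
Assume S(j) = 3^{j+1} + 3 for some j ≥ 1.
Then S(j+1) = 3S(j) − 6 = 3·(3^{j+1} + 3) − 6 = 3^{j+2} + 9 − 6 = 3^{j+2} + 3.
So the formula holds for j+1, and by induction S(n) = 3^{n+1} + 3 for all n ≥ 1.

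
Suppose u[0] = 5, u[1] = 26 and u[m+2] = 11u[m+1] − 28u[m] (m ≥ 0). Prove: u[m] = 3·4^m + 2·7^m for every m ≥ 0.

Base cases: u[0] = 5 and 3·4^0 + 2·7^0 = 5; u[1] = 26 and 3·4^1 + 2·7^1 = 26.
Assume u[j] = 3·4^j + 2·7^j for all 0 ≤ j ≤ r, where r ≥ 1.
Then u[r+1] = 11u[r] − 28u[r−1] = 11·(3·4^r + 2·7^r) − 28·(3·4^{r−1} + 2·7^{r−1}) = 3·(11·4 − 28)4^{r−1} + 2·(11·7 − 28)7^{r−1} = 48·4^{r−1} + 98·7^{r−1} = 3·4^{r+1} + 2·7^{r+1}.
So the formula holds for r+1, and by strong induction u[m] = 3·4^m + 2·7^m for all m ≥ 0.

u[m] = 3·4^m + 2·7^m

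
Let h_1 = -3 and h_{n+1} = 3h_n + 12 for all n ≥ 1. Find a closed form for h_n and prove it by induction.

Claim: h_n = 3^n − 6.

Base case: h_1 = -3, and 3^1 − 6 = 3 − 6 = -3.
Assume h_k = 3^k − 6 for some k ≥ 1.
Then h_{k+1} = 3h_k + 12 = 3·(3^k − 6) + 12 = 3^{k+1} − 18 + 12 = 3^{k+1} − 6.
So the formula holds for k+1, and by induction h_n = 3^n − 6 for all n ≥ 1.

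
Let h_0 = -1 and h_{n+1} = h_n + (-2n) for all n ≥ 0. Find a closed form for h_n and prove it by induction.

Claim: h_n = -n^2 + n − 1.

Base case: h_0 = -1, and -0^2 + 0 − 1 = -1.
Assume h_r = -r^2 + r − 1.
Then h_{r+1} = h_r + (-2r) = (-r^2 + r − 1) + (-2r) = -r^2 − r − 1,
and -(r+1)^2 + (r+1) − 1 = -r^2 − r − 1.
This completes the inductive step, so h_n = -n^2 + n − 1 for all n ≥ 0.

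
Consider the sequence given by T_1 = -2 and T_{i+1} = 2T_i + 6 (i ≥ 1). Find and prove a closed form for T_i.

Claim: T_i = 2^{i+1} − 6.

Base case: T_1 = -2, and 2^{1+1} − 6 = 4 − 6 = -2.
Assume T_k = 2^{k+1} − 6 for some k ≥ 1.
Then T_{k+1} = 2T_k + 6 = 2·(2^{k+1} − 6) + 6 = 2^{k+2} − 12 + 6 = 2^{k+2} − 6.
So the formula holds for k+1, and by induction T_i = 2^{i+1} − 6 for all i ≥ 1.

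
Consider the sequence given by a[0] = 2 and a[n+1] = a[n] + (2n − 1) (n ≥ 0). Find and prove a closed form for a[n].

Claim: a[n] = n^2 − 2n + 2.

Base case: a[0] = 2, and 0^2 − 2·0 + 2 = 2.
Assume a[k] = k^2 − 2k + 2.
Then a[k+1] = a[k] + (2k − 1) = (k^2 − 2k + 2) + (2k − 1) = k^2 + 1,
and (k+1)^2 − 2·(k+1) + 2 = k^2 + 1.
By induction, a[n] = n^2 − 2n + 2 for all n ≥ 0.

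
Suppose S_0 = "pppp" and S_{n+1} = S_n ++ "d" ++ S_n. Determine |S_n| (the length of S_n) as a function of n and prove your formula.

Claim: |S_n| = 5·2^n − 1.

Base case: |S_0| = 4, and 5·2^0 − 1 = 4.
Assume |S_r| = 5·2^r − 1.
Then |S_{r+1}| = |S_r| + 1 + |S_r| = 2|S_r| + 1 = 2(5·2^r − 1) + 1 = 5·2^{r+1} − 2 + 1 = 5·2^{r+1} − 1.
By induction, |S_n| = 5·2^n − 1 for all n ≥ 0.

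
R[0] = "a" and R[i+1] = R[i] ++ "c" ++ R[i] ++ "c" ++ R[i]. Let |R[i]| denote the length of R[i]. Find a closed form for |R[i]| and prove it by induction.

Claim: |R[i]| = 2·3^i − 1.

Base case: |R[0]| = 1, and 2·3^0 − 1 = 1.
Assume |R[m]| = 2·3^m − 1.
Then |R[m+1]| = 3|R[m]| + 2 = 3(2·3^m − 1) + 2 = 2·3^{m+1} − 3 + 2 = 2·3^{m+1} − 1.
Hence |R[i]| = 2·3^i − 1 for every i ≥ 0, by induction.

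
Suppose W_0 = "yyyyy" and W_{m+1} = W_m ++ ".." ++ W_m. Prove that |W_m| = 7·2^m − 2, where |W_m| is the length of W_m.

Base case: |W_0| = 5, and 7·2^0 − 2 = 5.
Assume |W_j| = 7·2^j − 2.
Then |W_{j+1}| = |W_j| + 2 + |W_j| = 2|W_j| + 2 = 2(7·2^j − 2) + 2 = 7·2^{j+1} − 4 + 2 = 7·2^{j+1} − 2.
Hence |W_m| = 7·2^m − 2 for every m ≥ 0, by induction.

|W_m| = 7·2^m − 2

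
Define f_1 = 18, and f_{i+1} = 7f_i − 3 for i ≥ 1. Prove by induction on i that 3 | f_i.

Base case: f_1 = 18 = 3·6, so 3 | f_1.
Assume 3 | f_j, so f_j = 3t for some integer t.
Then f_{j+1} = 7f_j − 3 = 7·(3t) − 3 = 3(7t − 1), so 3 | f_{j+1}.
By induction, 3 | f_i for all i ≥ 1.

3 | f_i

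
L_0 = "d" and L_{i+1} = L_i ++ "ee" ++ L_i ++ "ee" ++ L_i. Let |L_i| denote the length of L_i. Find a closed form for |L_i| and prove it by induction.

Claim: |L_i| = 3^{i+1} − 2.

Base case: |L_0| = 1, and 3^{0+1} − 2 = 1.
Assume |L_j| = 3^{j+1} − 2.
Then |L_{j+1}| = 3|L_j| + 4 = 3(3^{j+1} − 2) + 4 = 3^{j+2} − 6 + 4 = 3^{j+2} − 2.
So the formula holds for j+1, and by induction |L_i| = 3^{i+1} − 2 for all i ≥ 0.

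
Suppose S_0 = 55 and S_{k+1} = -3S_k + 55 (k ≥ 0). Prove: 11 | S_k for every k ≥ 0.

Base case: S_0 = 55 = 11·5, so 11 | S_0.
Assume 11 | S_m, so S_m = 11t for some integer t.
Then S_{m+1} = -3S_m + 55 = -3·(11t) + 55 = 11(-3t + 5), so 11 | S_{m+1}.
Hence 11 | S_k for every k ≥ 0, by induction.

11 | S_k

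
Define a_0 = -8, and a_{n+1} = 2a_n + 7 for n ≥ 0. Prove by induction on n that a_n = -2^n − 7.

Base case: a_0 = -8, and -2^0 − 7 = -1 − 7 = -8.
Assume a_m = -2^m − 7 for some m ≥ 0.
Then a_{m+1} = 2a_m + 7 = 2·(-2^m − 7) + 7 = -2^{m+1} − 14 + 7 = -2^{m+1} − 7.
Hence a_n = -2^n − 7 for every n ≥ 0, by induction.

a_n = -2^n − 7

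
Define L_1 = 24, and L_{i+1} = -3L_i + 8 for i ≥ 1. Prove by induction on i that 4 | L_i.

Base case: L_1 = 24 = 4·6, so 4 | L_1.
Assume 4 | L_k, so L_k = 4t for some integer t.
Then L_{k+1} = -3L_k + 8 = -3·(4t) + 8 = 4(-3t + 2), so 4 | L_{k+1}.
By induction, 4 | L_i for all i ≥ 1.

4 | L_i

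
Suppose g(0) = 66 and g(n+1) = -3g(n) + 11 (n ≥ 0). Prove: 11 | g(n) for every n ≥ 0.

Base case: g(0) = 66 = 11·6, so 11 | g(0).
Assume 11 | g(j), so g(j) = 11t for some integer t.
Then g(j+1) = -3g(j) + 11 = -3·(11t) + 11 = 11(-3t + 1), so 11 | g(j+1).
This completes the inductive step, so 11 | g(n) for all n ≥ 0.

11 | g(n)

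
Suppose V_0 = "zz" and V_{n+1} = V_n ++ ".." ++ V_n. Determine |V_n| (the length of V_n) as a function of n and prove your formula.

Claim: |V_n| = 2^{n+2} − 2.

Base case: |V_0| = 2, and 2^{0+2} − 2 = 2.
Assume |V_m| = 2^{m+2} − 2.
Then |V_{m+1}| = |V_m| + 2 + |V_m| = 2|V_m| + 2 = 2(2^{m+2} − 2) + 2 = 2^{m+3} − 4 + 2 = 2^{m+3} − 2.
This completes the inductive step, so |V_n| = 2^{n+2} − 2 for all n ≥ 0.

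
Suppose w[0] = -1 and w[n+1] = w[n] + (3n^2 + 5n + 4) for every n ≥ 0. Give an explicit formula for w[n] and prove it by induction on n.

Claim: w[n] = n^3 + n^2 + 2n − 1.

Base case: w[0] = -1, and 0^3 + 0^2 + 2·0 − 1 = -1.
Assume w[k] = k^3 + k^2 + 2k − 1.
Then w[k+1] = w[k] + (3k^2 + 5k + 4) = (k^3 + k^2 + 2k − 1) + (3k^2 + 5k + 4) = k^3 + 4k^2 + 7k + 3,
and (k+1)^3 + (k+1)^2 + 2·(k+1) − 1 = k^3 + 4k^2 + 7k + 3.
This completes the inductive step, so w[n] = n^3 + n^2 + 2n − 1 for all n ≥ 0.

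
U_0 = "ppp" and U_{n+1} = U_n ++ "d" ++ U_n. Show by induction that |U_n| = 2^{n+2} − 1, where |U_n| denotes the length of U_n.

Base case: |U_0| = 3, and 2^{0+2} − 1 = 3.
Assume |U_r| = 2^{r+2} − 1.
Then |U_{r+1}| = |U_r| + 1 + |U_r| = 2|U_r| + 1 = 2(2^{r+2} − 1) + 1 = 2^{r+3} − 2 + 1 = 2^{r+3} − 1.
Hence |U_n| = 2^{n+2} − 1 for every n ≥ 0, by induction.

|U_n| = 2^{n+2} − 1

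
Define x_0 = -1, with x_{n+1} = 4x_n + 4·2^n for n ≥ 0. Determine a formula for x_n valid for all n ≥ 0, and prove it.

Claim: x_n = 4^n − 2·2^n.

Base case: x_0 = -1, and 4^0 − 2·2^0 = 1 − 2 = -1.
Assume x_j = 4^j − 2·2^j for some j ≥ 0.
Then x_{j+1} = 4x_j + 4·2^j = 4·(4^j − 2·2^j) + 4·2^j = 4^{j+1} − 8·2^j + 4·2^j = 4^{j+1} − 4·2^j = 4^{j+1} − 2·2^{j+1}.
So the formula holds for j+1, and by induction x_n = 4^n − 2·2^n for all n ≥ 0.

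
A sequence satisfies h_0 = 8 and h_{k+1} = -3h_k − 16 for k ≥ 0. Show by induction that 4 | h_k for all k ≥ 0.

Base case: h_0 = 8 = 4·2, so 4 | h_0.
Assume 4 | h_m, so h_m = 4t for some integer t.
Then h_{m+1} = -3h_m − 16 = -3·(4t) − 16 = 4(-3t − 4), so 4 | h_{m+1}.
Hence 4 | h_k for every k ≥ 0, by induction.

4 | h_k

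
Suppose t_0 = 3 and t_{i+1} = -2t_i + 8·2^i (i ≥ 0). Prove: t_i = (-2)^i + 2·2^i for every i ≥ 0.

Base case: t_0 = 3, and (-2)^0 + 2·2^0 = 1 + 2 = 3.
Assume t_k = (-2)^k + 2·2^k for some k ≥ 0.
Then t_{k+1} = -2t_k + 8·2^k = -2·((-2)^k + 2·2^k) + 8·2^k = (-2)^{k+1} − 4·2^k + 8·2^k = (-2)^{k+1} + 4·2^k = (-2)^{k+1} + 2·2^{k+1}.
This completes the inductive step, so t_i = (-2)^i + 2·2^i for all i ≥ 0.

t_i = (-2)^i + 2·2^i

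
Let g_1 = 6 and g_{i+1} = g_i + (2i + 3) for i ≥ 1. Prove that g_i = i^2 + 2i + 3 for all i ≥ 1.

Base case: g_1 = 6, and 1^2 + 2·1 + 3 = 6.
Assume g_r = r^2 + 2r + 3.
Then g_{r+1} = g_r + (2r + 3) = (r^2 + 2r + 3) + (2r + 3) = r^2 + 4r + 6,
and (r+1)^2 + 2·(r+1) + 3 = r^2 + 4r + 6.
This completes the inductive step, so g_i = i^2 + 2i + 3 for all i ≥ 1.

g_i = i^2 + 2i + 3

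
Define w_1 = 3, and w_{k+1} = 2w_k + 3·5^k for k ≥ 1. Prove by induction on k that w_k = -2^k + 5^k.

Base case: w_1 = 3, and -2^1 + 5^1 = -2 + 5 = 3.
Assume w_j = -2^j + 5^j for some j ≥ 1.
Then w_{j+1} = 2w_j + 3·5^j = 2·(-2^j + 5^j) + 3·5^j = -2^{j+1} + 2·5^j + 3·5^j = -2^{j+1} + 5·5^j = -2^{j+1} + 5^{j+1}.
This completes the inductive step, so w_k = -2^k + 5^k for all k ≥ 1.

w_k = -2^k + 5^k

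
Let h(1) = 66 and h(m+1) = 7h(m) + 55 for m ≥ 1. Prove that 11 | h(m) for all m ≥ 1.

Base case: h(1) = 66 = 11·6, so 11 | h(1).
Assume 11 | h(r), so h(r) = 11t for some integer t.
Then h(r+1) = 7h(r) + 55 = 7·(11t) + 55 = 11(7t + 5), so 11 | h(r+1).
So the property holds for r+1, and by induction 11 | h(m) for all m ≥ 1.

11 | h(m)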